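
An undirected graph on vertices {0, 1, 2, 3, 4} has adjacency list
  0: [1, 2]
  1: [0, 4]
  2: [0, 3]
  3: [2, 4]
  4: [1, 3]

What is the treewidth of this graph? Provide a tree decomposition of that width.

The largest bag has 3 vertices, giving width 2; this decomposition certifies tw(G) ≤ 2. Since 2–3–4–1–0–2 is a cycle in G, G is not acyclic. Forests are exactly the graphs of treewidth ≤ 1, so tw(G) ≥ 2. Combining the bounds, tw(G) = 2.

Treewidth 2.
One optimal decomposition is:
Bags: B1 = {2, 3, 4}  B2 = {1, 2, 4}  B3 = {0, 1, 2}
Tree: B1–B2, B2–B3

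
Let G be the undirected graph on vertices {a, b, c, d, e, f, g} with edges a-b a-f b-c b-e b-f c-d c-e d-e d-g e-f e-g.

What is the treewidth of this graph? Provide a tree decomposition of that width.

Each bag holds 3 vertices, so the decomposition has width 2, which upper-bounds the treewidth. For the lower bound, the 3 vertices {d, e, g} are pairwise adjacent, and any tree decomposition puts a clique entirely inside one bag — forcing width ≥ 2. Combining the bounds, tw(G) = 2.

Treewidth 2.
One optimal decomposition is:
Bags: B1 = {c, d, e}  B2 = {b, c, e}  B3 = {b, e, f}  B4 = {d, e, g}  B5 = {a, b, f}
Tree: B1–B2, B2–B3, B1–B4, B3–B5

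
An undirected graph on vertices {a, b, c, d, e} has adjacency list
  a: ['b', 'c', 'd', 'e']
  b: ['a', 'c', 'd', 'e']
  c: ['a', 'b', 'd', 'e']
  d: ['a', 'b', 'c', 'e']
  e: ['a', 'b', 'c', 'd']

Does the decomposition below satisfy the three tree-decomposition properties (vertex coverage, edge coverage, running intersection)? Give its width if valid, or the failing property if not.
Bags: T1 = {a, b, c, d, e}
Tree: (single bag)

Yes; width 4.

Vertex coverage: the bags together contain {a, b, c, d, e}, the full vertex set. Edge coverage: each edge of G has both endpoints in at least one bag. Running intersection: for every vertex, the bags containing it form a connected subtree. All three properties hold, so this is a valid tree decomposition of width max|bag| − 1 = 4, and hence tw(G) ≤ 4.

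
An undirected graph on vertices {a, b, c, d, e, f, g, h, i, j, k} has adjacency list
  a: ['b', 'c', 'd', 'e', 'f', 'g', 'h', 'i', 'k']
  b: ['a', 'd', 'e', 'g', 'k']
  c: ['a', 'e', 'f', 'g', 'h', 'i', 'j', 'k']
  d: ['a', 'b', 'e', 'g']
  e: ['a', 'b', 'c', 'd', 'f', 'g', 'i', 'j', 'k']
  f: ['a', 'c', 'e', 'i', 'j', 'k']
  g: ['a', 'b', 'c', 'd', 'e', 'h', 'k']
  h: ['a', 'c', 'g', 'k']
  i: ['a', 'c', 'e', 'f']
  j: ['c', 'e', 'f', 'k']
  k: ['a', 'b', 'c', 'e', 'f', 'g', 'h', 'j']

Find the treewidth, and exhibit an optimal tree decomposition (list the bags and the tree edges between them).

Each bag holds 5 vertices, so the decomposition has width 4, which upper-bounds the treewidth. Conversely, {c, e, f, j, k} is a clique of size 5, and the vertices of any clique must share a bag in every tree decomposition; so some bag has ≥ 5 vertices and tw(G) ≥ 4. Therefore the treewidth is 4.

Treewidth 4.
One optimal decomposition is:
Bags: B1 = {a, c, e, f, k}  B2 = {a, c, e, g, k}  B3 = {a, b, e, g, k}  B4 = {a, b, d, e, g}  B5 = {a, c, e, f, i}  B6 = {c, e, f, j, k}  B7 = {a, c, g, h, k}
Tree: B1–B2, B2–B3, B3–B4, B1–B5, B1–B6, B2–B7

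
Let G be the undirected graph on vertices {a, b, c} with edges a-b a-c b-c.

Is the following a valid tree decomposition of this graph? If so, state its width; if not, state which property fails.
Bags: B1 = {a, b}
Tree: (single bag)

A tree decomposition must satisfy three properties: every vertex lies in some bag; for every edge, both endpoints lie together in some bag; and for every vertex, the bags containing it form a connected subtree. Here vertex c appears in no bag, so the decomposition is invalid.

No — vertex c appears in no bag.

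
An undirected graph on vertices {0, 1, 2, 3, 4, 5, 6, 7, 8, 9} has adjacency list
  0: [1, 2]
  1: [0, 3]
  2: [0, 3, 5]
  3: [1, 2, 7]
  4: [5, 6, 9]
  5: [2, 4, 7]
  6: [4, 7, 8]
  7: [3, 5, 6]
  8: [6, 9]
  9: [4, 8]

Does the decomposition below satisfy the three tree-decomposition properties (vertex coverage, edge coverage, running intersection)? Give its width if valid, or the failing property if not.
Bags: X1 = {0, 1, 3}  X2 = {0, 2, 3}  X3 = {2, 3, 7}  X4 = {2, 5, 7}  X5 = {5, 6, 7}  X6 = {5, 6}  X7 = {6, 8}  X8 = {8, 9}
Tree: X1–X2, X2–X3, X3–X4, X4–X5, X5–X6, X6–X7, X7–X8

No — vertex 4 appears in no bag.

A tree decomposition must satisfy three properties: every vertex lies in some bag; for every edge, both endpoints lie together in some bag; and for every vertex, the bags containing it form a connected subtree. Here vertex 4 appears in no bag, so the decomposition is invalid.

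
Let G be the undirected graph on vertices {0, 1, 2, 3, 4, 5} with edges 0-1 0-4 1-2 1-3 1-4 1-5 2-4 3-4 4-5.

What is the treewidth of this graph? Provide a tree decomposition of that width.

The largest bag has 3 vertices, giving width 2; this decomposition certifies tw(G) ≤ 2. Conversely, {0, 1, 4} is a clique of size 3, and the vertices of any clique must share a bag in every tree decomposition; so some bag has ≥ 3 vertices and tw(G) ≥ 2. Combining the bounds, tw(G) = 2.

Treewidth 2.
One such decomposition:
Bags: B1 = {1, 2, 4}  B2 = {0, 1, 4}  B3 = {1, 3, 4}  B4 = {1, 4, 5}
Tree: B1–B2, B1–B3, B3–B4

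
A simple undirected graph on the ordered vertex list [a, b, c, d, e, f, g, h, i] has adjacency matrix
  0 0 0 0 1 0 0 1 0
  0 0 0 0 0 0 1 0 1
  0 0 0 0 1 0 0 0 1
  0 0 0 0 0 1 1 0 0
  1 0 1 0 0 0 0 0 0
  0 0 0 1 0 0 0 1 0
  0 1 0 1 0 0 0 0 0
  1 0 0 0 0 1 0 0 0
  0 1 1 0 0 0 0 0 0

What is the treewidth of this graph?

A width-2 tree decomposition is:
Bags: B1 = {b, g, i}  B2 = {c, g, i}  B3 = {c, e, g}  B4 = {a, e, g}  B5 = {a, g, h}  B6 = {f, g, h}  B7 = {d, f, g}
Tree: B1–B2, B2–B3, B3–B4, B4–B5, B5–B6, B6–B7
Each bag holds 3 vertices, so the decomposition has width 2, which upper-bounds the treewidth. Since g–b–i–c–e–a–h–f–d–g is a cycle in G, G is not acyclic. Forests are exactly the graphs of treewidth ≤ 1, so tw(G) ≥ 2. Combining the bounds, tw(G) = 2.

2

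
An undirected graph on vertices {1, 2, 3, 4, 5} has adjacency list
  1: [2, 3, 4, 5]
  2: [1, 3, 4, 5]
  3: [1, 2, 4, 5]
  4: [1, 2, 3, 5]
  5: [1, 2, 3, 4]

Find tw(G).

4

A width-4 tree decomposition is:
Bags: B1 = {1, 2, 3, 4, 5}
Tree: (single bag)
With just one bag of size 5, the width is 5 − 1 = 4, so tw(G) ≤ 4. For the lower bound, the 5 vertices {1, 2, 3, 4, 5} are pairwise adjacent, and any tree decomposition puts a clique entirely inside one bag — forcing width ≥ 4. Therefore the treewidth is 4.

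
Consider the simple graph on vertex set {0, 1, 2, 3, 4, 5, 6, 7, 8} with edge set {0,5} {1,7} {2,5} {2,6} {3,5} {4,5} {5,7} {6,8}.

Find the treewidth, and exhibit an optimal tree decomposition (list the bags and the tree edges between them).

Every bag has size at most 2, so the width is 2 − 1 = 1 and tw(G) ≤ 1. Any graph with an edge has treewidth ≥ 1, and G has the edge 5–2. The upper and lower bounds meet at 1, so that is the treewidth.

Treewidth 1.
One such decomposition:
Bags: B1 = {2, 5}  B2 = {3, 5}  B3 = {5, 7}  B4 = {4, 5}  B5 = {2, 6}  B6 = {0, 5}  B7 = {6, 8}  B8 = {1, 7}
Tree: B1–B2, B2–B3, B3–B4, B1–B5, B1–B6, B5–B7, B3–B8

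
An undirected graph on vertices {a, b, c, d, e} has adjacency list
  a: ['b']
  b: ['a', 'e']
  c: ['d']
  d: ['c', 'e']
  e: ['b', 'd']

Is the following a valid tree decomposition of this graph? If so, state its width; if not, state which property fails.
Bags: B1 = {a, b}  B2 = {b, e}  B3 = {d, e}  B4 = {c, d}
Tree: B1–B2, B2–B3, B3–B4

Yes; width 1.

Checking the three conditions: (i) the bags cover all of {a, b, c, d, e}; (ii) for each edge, some bag contains both endpoints; (iii) the bags containing any fixed vertex form a subtree. All hold, so the decomposition is valid with width 2 − 1 = 1.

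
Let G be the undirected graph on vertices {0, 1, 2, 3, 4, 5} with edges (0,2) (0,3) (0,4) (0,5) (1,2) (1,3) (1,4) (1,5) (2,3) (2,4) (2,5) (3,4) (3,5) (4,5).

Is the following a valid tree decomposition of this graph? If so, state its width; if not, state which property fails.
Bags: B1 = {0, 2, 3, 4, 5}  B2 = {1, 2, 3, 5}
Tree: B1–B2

A tree decomposition must satisfy three properties: every vertex lies in some bag; for every edge, both endpoints lie together in some bag; and for every vertex, the bags containing it form a connected subtree. Here edge (4,1) lies in no bag, so the decomposition is invalid.

No — edge (4,1) lies in no bag.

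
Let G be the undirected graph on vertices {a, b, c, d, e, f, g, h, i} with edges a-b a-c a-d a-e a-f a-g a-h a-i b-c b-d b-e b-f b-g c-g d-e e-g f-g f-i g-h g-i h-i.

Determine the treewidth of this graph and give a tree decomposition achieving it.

Treewidth 3.
One such decomposition:
Bags: B1 = {a, b, f, g}  B2 = {a, f, g, i}  B3 = {a, b, e, g}  B4 = {a, b, d, e}  B5 = {a, b, c, g}  B6 = {a, g, h, i}
Tree: B1–B2, B1–B3, B3–B4, B1–B5, B2–B6

The largest bag has 4 vertices, giving width 3; this decomposition certifies tw(G) ≤ 3. On the other hand G contains the 4-clique {a, b, d, e}. A clique must lie in a single bag of any decomposition, so no decomposition can have width below 3. The upper and lower bounds meet at 3, so that is the treewidth.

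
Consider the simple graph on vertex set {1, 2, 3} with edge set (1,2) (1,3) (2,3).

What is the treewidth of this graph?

2

A width-2 tree decomposition is:
Bags: B1 = {1, 2, 3}
Tree: (single bag)
A single bag containing all 3 vertices is trivially a valid decomposition of width 2. Conversely, {1, 2, 3} is a clique of size 3, and the vertices of any clique must share a bag in every tree decomposition; so some bag has ≥ 3 vertices and tw(G) ≥ 2. Hence tw(G) = 2 exactly.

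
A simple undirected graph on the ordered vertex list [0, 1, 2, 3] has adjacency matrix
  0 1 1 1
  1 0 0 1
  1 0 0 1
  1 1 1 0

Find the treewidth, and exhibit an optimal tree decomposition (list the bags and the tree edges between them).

Treewidth 2.
One such decomposition:
Bags: B1 = {0, 2, 3}  B2 = {0, 1, 3}
Tree: B1–B2

Every bag has size at most 3, so the width is 3 − 1 = 2 and tw(G) ≤ 2. For the lower bound, the 3 vertices {0, 1, 3} are pairwise adjacent, and any tree decomposition puts a clique entirely inside one bag — forcing width ≥ 2. The upper and lower bounds meet at 2, so that is the treewidth.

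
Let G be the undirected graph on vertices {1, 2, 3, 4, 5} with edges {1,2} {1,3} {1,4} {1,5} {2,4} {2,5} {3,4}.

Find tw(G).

A width-2 tree decomposition is:
Bags: B1 = {1, 3, 4}  B2 = {1, 2, 4}  B3 = {1, 2, 5}
Tree: B1–B2, B2–B3
Every bag has size at most 3, so the width is 3 − 1 = 2 and tw(G) ≤ 2. For the lower bound, the 3 vertices {1, 2, 4} are pairwise adjacent, and any tree decomposition puts a clique entirely inside one bag — forcing width ≥ 2. Combining the bounds, tw(G) = 2.

2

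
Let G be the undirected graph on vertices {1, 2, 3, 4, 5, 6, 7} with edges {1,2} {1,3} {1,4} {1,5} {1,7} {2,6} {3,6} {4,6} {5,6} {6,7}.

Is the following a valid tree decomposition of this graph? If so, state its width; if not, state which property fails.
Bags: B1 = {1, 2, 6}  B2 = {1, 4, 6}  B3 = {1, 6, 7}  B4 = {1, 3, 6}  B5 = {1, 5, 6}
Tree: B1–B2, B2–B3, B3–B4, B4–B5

Yes; width 2.

Every vertex of G appears in some bag (union = {1, 2, 3, 4, 5, 6, 7}); every edge is covered by a bag; and for each vertex v the set of bags containing v is connected in the bag tree. The decomposition is therefore valid. The largest bag has 3 vertices, so the width is 2.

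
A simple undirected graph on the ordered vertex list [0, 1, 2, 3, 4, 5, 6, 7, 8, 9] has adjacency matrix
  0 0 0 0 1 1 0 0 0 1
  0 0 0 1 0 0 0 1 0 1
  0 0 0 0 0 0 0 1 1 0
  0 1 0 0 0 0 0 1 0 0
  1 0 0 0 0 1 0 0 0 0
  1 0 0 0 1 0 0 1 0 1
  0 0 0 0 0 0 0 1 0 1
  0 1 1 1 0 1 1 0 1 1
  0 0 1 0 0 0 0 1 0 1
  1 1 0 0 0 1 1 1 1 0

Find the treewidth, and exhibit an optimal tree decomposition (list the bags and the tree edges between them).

Treewidth 2.
One such decomposition:
Bags: B1 = {5, 7, 9}  B2 = {7, 8, 9}  B3 = {1, 7, 9}  B4 = {0, 5, 9}  B5 = {2, 7, 8}  B6 = {6, 7, 9}  B7 = {1, 3, 7}  B8 = {0, 4, 5}
Tree: B1–B2, B2–B3, B1–B4, B2–B5, B2–B6, B3–B7, B4–B8

The largest bag has 3 vertices, giving width 2; this decomposition certifies tw(G) ≤ 2. On the other hand G contains the 3-clique {0, 5, 9}. A clique must lie in a single bag of any decomposition, so no decomposition can have width below 2. Therefore the treewidth is 2.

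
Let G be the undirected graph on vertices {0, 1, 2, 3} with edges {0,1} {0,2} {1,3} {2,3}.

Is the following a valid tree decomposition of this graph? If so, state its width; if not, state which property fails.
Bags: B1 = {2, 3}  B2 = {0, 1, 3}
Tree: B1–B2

A tree decomposition must satisfy three properties: every vertex lies in some bag; for every edge, both endpoints lie together in some bag; and for every vertex, the bags containing it form a connected subtree. Here edge (0,2) lies in no bag, so the decomposition is invalid.

No — edge (0,2) lies in no bag.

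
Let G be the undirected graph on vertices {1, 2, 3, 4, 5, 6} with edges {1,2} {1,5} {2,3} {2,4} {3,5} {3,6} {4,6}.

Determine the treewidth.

2

A width-2 tree decomposition is:
Bags: B1 = {3, 4, 6}  B2 = {2, 3, 4}  B3 = {2, 3, 5}  B4 = {1, 2, 5}
Tree: B1–B2, B2–B3, B3–B4
The largest bag has 3 vertices, giving width 2; this decomposition certifies tw(G) ≤ 2. Since 6–4–2–3–6 is a cycle in G, G is not acyclic. Forests are exactly the graphs of treewidth ≤ 1, so tw(G) ≥ 2. The upper and lower bounds meet at 2, so that is the treewidth.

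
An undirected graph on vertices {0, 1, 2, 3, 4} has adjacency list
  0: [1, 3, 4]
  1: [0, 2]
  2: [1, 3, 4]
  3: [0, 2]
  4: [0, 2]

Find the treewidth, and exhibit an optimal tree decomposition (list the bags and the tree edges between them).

Treewidth 2.
One optimal decomposition is:
Bags: B1 = {0, 1, 2}  B2 = {0, 2, 4}  B3 = {0, 2, 3}
Tree: B1–B2, B2–B3

Each bag holds 3 vertices, so the decomposition has width 2, which upper-bounds the treewidth. The edges 0–1–2–4–0 form a cycle, so G is not a tree and its treewidth is at least 2. The upper and lower bounds meet at 2, so that is the treewidth.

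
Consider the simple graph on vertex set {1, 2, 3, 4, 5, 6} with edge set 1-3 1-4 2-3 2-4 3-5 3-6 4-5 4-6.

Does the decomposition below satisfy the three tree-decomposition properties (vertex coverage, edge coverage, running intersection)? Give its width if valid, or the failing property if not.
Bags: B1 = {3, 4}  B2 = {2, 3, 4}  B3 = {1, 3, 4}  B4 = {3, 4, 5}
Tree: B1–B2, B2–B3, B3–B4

A tree decomposition must satisfy three properties: every vertex lies in some bag; for every edge, both endpoints lie together in some bag; and for every vertex, the bags containing it form a connected subtree. Here vertex 6 appears in no bag, so the decomposition is invalid.

No — vertex 6 appears in no bag.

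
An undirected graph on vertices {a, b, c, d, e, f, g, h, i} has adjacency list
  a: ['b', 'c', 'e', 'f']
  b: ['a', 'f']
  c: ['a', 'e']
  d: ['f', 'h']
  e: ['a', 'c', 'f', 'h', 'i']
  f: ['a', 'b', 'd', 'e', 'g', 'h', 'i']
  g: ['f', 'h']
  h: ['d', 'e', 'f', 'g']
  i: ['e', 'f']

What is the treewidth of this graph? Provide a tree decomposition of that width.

Every bag has size at most 3, so the width is 3 − 1 = 2 and tw(G) ≤ 2. Conversely, {a, c, e} is a clique of size 3, and the vertices of any clique must share a bag in every tree decomposition; so some bag has ≥ 3 vertices and tw(G) ≥ 2. Hence tw(G) = 2 exactly.

Treewidth 2.
One such decomposition:
Bags: B1 = {d, f, h}  B2 = {f, g, h}  B3 = {e, f, h}  B4 = {a, e, f}  B5 = {a, b, f}  B6 = {e, f, i}  B7 = {a, c, e}
Tree: B1–B2, B1–B3, B3–B4, B4–B5, B4–B6, B4–B7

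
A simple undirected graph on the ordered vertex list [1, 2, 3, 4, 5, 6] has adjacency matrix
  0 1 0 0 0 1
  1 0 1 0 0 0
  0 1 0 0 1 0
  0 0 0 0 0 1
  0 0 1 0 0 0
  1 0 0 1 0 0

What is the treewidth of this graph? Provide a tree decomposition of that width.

The largest bag has 2 vertices, giving width 1; this decomposition certifies tw(G) ≤ 1. Since G has at least one edge (e.g. 5–3), it is not an edgeless graph, so tw(G) ≥ 1. Combining the bounds, tw(G) = 1.

Treewidth 1.
Bags: B1 = {3, 5}  B2 = {2, 3}  B3 = {1, 2}  B4 = {1, 6}  B5 = {4, 6}
Tree: B1–B2, B2–B3, B3–B4, B4–B5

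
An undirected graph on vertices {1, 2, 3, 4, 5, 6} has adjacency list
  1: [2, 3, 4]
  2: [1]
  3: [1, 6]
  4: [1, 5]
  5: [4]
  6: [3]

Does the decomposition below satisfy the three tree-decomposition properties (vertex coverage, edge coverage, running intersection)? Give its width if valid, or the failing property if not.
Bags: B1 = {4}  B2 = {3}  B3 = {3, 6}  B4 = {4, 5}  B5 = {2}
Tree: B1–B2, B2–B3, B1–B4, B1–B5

No — vertex 1 appears in no bag.

A tree decomposition must satisfy three properties: every vertex lies in some bag; for every edge, both endpoints lie together in some bag; and for every vertex, the bags containing it form a connected subtree. Here vertex 1 appears in no bag, so the decomposition is invalid.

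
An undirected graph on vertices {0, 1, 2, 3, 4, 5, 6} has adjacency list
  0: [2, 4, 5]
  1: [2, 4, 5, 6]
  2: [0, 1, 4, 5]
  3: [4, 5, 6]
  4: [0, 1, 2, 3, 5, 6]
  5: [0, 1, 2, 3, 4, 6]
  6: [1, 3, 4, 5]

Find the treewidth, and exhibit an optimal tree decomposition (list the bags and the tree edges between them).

Treewidth 3.
Bags: B1 = {1, 4, 5, 6}  B2 = {3, 4, 5, 6}  B3 = {1, 2, 4, 5}  B4 = {0, 2, 4, 5}
Tree: B1–B2, B1–B3, B3–B4

The largest bag has 4 vertices, giving width 3; this decomposition certifies tw(G) ≤ 3. On the other hand G contains the 4-clique {0, 2, 4, 5}. A clique must lie in a single bag of any decomposition, so no decomposition can have width below 3. Hence tw(G) = 3 exactly.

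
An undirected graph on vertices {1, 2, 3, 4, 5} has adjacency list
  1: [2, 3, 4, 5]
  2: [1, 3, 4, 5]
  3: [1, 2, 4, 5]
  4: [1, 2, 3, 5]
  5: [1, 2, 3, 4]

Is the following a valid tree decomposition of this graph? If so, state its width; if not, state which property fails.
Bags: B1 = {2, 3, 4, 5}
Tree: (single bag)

A tree decomposition must satisfy three properties: every vertex lies in some bag; for every edge, both endpoints lie together in some bag; and for every vertex, the bags containing it form a connected subtree. Here vertex 1 appears in no bag, so the decomposition is invalid.

No — vertex 1 appears in no bag.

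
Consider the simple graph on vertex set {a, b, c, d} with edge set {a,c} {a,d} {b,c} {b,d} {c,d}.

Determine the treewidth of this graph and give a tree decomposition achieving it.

Treewidth 2.
Bags: B1 = {b, c, d}  B2 = {a, c, d}
Tree: B1–B2

Every bag has size at most 3, so the width is 3 − 1 = 2 and tw(G) ≤ 2. On the other hand G contains the 3-clique {a, c, d}. A clique must lie in a single bag of any decomposition, so no decomposition can have width below 2. Therefore the treewidth is 2.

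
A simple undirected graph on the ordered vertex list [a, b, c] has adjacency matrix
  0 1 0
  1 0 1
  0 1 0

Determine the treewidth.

1

A width-1 tree decomposition is:
Bags: B1 = {b, c}  B2 = {a, b}
Tree: B1–B2
Every bag has size at most 2, so the width is 2 − 1 = 1 and tw(G) ≤ 1. Since G has at least one edge (e.g. b–c), it is not an edgeless graph, so tw(G) ≥ 1. Therefore the treewidth is 1.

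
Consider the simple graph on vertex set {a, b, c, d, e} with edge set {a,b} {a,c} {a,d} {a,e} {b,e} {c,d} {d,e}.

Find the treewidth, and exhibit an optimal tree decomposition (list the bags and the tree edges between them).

Each bag holds 3 vertices, so the decomposition has width 2, which upper-bounds the treewidth. Conversely, {a, d, e} is a clique of size 3, and the vertices of any clique must share a bag in every tree decomposition; so some bag has ≥ 3 vertices and tw(G) ≥ 2. The upper and lower bounds meet at 2, so that is the treewidth.

Treewidth 2.
One such decomposition:
Bags: B1 = {a, c, d}  B2 = {a, d, e}  B3 = {a, b, e}
Tree: B1–B2, B2–B3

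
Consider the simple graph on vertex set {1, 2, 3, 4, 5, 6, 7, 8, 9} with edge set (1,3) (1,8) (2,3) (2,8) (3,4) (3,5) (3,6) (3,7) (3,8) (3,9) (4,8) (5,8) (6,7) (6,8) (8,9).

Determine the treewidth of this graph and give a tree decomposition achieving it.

Treewidth 2.
Bags: B1 = {1, 3, 8}  B2 = {3, 6, 8}  B3 = {3, 5, 8}  B4 = {3, 4, 8}  B5 = {3, 6, 7}  B6 = {2, 3, 8}  B7 = {3, 8, 9}
Tree: B1–B2, B1–B3, B1–B4, B2–B5, B3–B6, B1–B7

The largest bag has 3 vertices, giving width 2; this decomposition certifies tw(G) ≤ 2. Conversely, {1, 3, 8} is a clique of size 3, and the vertices of any clique must share a bag in every tree decomposition; so some bag has ≥ 3 vertices and tw(G) ≥ 2. Combining the bounds, tw(G) = 2.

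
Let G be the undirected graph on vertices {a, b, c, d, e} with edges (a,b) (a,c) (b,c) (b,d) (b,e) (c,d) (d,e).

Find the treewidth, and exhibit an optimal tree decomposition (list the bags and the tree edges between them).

Treewidth 2.
Bags: B1 = {b, d, e}  B2 = {b, c, d}  B3 = {a, b, c}
Tree: B1–B2, B2–B3

Each bag holds 3 vertices, so the decomposition has width 2, which upper-bounds the treewidth. Conversely, {b, d, e} is a clique of size 3, and the vertices of any clique must share a bag in every tree decomposition; so some bag has ≥ 3 vertices and tw(G) ≥ 2. The upper and lower bounds meet at 2, so that is the treewidth.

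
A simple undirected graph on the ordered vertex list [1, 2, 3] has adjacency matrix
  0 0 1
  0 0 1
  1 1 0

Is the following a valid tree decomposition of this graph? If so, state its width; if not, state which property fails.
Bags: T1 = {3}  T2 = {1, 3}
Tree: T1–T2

No — vertex 2 appears in no bag.

A tree decomposition must satisfy three properties: every vertex lies in some bag; for every edge, both endpoints lie together in some bag; and for every vertex, the bags containing it form a connected subtree. Here vertex 2 appears in no bag, so the decomposition is invalid.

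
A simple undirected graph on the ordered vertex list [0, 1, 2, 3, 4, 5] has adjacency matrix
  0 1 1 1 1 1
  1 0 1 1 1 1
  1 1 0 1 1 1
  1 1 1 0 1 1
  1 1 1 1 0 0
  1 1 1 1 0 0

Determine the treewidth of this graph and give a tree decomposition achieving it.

Treewidth 4.
One optimal decomposition is:
Bags: B1 = {0, 1, 2, 3, 4}  B2 = {0, 1, 2, 3, 5}
Tree: B1–B2

Each bag holds 5 vertices, so the decomposition has width 4, which upper-bounds the treewidth. On the other hand G contains the 5-clique {0, 1, 2, 3, 4}. A clique must lie in a single bag of any decomposition, so no decomposition can have width below 4. The upper and lower bounds meet at 4, so that is the treewidth.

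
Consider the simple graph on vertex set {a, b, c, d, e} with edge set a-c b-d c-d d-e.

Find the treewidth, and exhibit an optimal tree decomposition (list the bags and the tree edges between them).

Treewidth 1.
One optimal decomposition is:
Bags: B1 = {b, d}  B2 = {c, d}  B3 = {a, c}  B4 = {d, e}
Tree: B1–B2, B2–B3, B1–B4

Every bag has size at most 2, so the width is 2 − 1 = 1 and tw(G) ≤ 1. G has an edge, so its treewidth is at least 1. Combining the bounds, tw(G) = 1.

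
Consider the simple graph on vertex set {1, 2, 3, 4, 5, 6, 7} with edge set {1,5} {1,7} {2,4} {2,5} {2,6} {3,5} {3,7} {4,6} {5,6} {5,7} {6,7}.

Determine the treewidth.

A width-2 tree decomposition is:
Bags: B1 = {5, 6, 7}  B2 = {2, 5, 6}  B3 = {3, 5, 7}  B4 = {2, 4, 6}  B5 = {1, 5, 7}
Tree: B1–B2, B1–B3, B2–B4, B1–B5
Each bag holds 3 vertices, so the decomposition has width 2, which upper-bounds the treewidth. On the other hand G contains the 3-clique {2, 4, 6}. A clique must lie in a single bag of any decomposition, so no decomposition can have width below 2. Therefore the treewidth is 2.

2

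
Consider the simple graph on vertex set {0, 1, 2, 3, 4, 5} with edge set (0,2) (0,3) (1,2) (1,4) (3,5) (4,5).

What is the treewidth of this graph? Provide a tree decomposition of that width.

Treewidth 2.
Bags: B1 = {1, 4, 5}  B2 = {1, 2, 5}  B3 = {0, 2, 5}  B4 = {0, 3, 5}
Tree: B1–B2, B2–B3, B3–B4

Every bag has size at most 3, so the width is 3 − 1 = 2 and tw(G) ≤ 2. The edges 5–4–1–2–0–3–5 form a cycle, so G is not a tree and its treewidth is at least 2. Hence tw(G) = 2 exactly.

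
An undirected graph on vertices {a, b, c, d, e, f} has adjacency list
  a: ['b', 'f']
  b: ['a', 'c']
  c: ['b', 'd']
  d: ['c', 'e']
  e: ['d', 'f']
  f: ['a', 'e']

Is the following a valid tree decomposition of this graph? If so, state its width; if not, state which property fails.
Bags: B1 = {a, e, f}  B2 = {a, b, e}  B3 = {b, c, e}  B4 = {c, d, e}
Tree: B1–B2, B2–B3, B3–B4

Yes; width 2.

Every vertex of G appears in some bag (union = {a, b, c, d, e, f}); every edge is covered by a bag; and for each vertex v the set of bags containing v is connected in the bag tree. The decomposition is therefore valid. The largest bag has 3 vertices, so the width is 2.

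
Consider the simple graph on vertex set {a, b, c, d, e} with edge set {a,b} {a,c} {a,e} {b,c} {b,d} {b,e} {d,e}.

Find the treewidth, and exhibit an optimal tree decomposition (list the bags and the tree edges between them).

Every bag has size at most 3, so the width is 3 − 1 = 2 and tw(G) ≤ 2. On the other hand G contains the 3-clique {b, d, e}. A clique must lie in a single bag of any decomposition, so no decomposition can have width below 2. Combining the bounds, tw(G) = 2.

Treewidth 2.
One optimal decomposition is:
Bags: B1 = {a, b, c}  B2 = {a, b, e}  B3 = {b, d, e}
Tree: B1–B2, B2–B3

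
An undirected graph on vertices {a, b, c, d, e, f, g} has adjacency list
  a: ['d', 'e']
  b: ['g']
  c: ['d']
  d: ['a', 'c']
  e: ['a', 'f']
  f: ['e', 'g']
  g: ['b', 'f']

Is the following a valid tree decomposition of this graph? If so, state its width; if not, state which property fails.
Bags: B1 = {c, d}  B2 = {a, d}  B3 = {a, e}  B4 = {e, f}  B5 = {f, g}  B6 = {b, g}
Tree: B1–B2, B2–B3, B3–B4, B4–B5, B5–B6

Yes; width 1.

Checking the three conditions: (i) the bags cover all of {a, b, c, d, e, f, g}; (ii) for each edge, some bag contains both endpoints; (iii) the bags containing any fixed vertex form a subtree. All hold, so the decomposition is valid with width 2 − 1 = 1.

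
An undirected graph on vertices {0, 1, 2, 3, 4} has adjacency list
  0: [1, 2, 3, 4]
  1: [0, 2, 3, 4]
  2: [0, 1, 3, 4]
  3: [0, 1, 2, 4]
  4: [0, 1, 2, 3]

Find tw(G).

A width-4 tree decomposition is:
Bags: B1 = {0, 1, 2, 3, 4}
Tree: (single bag)
A single bag containing all 5 vertices is trivially a valid decomposition of width 4. On the other hand G contains the 5-clique {0, 1, 2, 3, 4}. A clique must lie in a single bag of any decomposition, so no decomposition can have width below 4. Hence tw(G) = 4 exactly.

4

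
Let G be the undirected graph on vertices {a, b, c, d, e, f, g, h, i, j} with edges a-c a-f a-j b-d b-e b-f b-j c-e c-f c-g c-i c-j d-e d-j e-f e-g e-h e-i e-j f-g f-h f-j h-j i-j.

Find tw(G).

A width-3 tree decomposition is:
Bags: B1 = {c, e, f, j}  B2 = {c, e, f, g}  B3 = {b, e, f, j}  B4 = {c, e, i, j}  B5 = {b, d, e, j}  B6 = {a, c, f, j}  B7 = {e, f, h, j}
Tree: B1–B2, B1–B3, B1–B4, B3–B5, B1–B6, B1–B7
The largest bag has 4 vertices, giving width 3; this decomposition certifies tw(G) ≤ 3. On the other hand G contains the 4-clique {c, e, f, g}. A clique must lie in a single bag of any decomposition, so no decomposition can have width below 3. Hence tw(G) = 3 exactly.

3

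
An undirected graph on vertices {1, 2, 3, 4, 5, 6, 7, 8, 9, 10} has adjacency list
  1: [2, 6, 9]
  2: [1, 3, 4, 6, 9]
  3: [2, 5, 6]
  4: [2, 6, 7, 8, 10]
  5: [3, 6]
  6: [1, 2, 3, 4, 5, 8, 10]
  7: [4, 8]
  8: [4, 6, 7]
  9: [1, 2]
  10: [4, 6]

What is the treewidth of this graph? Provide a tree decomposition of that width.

Treewidth 2.
One such decomposition:
Bags: B1 = {2, 4, 6}  B2 = {1, 2, 6}  B3 = {4, 6, 8}  B4 = {4, 6, 10}  B5 = {4, 7, 8}  B6 = {2, 3, 6}  B7 = {1, 2, 9}  B8 = {3, 5, 6}
Tree: B1–B2, B1–B3, B1–B4, B3–B5, B2–B6, B2–B7, B6–B8

Each bag holds 3 vertices, so the decomposition has width 2, which upper-bounds the treewidth. On the other hand G contains the 3-clique {1, 2, 9}. A clique must lie in a single bag of any decomposition, so no decomposition can have width below 2. Therefore the treewidth is 2.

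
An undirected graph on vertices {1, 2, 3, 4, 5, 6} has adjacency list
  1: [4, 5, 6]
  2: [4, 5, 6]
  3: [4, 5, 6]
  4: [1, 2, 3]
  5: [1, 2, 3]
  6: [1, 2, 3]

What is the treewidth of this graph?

A width-3 tree decomposition is:
Bags: B1 = {1, 4, 5, 6}  B2 = {3, 4, 5, 6}  B3 = {2, 4, 5, 6}
Tree: B1–B2, B2–B3
Each bag holds 4 vertices, so the decomposition has width 3, which upper-bounds the treewidth. For the lower bound: the 4 vertex sets {1,4}, {3,6}, {5}, {2} are disjoint, each induces a connected subgraph, and every pair is joined by at least one edge of G. Contracting each set to a single vertex therefore yields K_{4} as a minor, and since treewidth is minor-monotone, tw(G) ≥ tw(K_{4}) = 3. The upper and lower bounds meet at 3, so that is the treewidth.

3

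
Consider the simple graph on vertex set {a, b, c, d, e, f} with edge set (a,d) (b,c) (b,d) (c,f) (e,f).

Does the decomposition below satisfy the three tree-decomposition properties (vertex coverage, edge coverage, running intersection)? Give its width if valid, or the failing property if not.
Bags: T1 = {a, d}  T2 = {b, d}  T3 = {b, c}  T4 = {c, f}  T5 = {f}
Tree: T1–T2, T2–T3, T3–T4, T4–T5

A tree decomposition must satisfy three properties: every vertex lies in some bag; for every edge, both endpoints lie together in some bag; and for every vertex, the bags containing it form a connected subtree. Here vertex e appears in no bag, so the decomposition is invalid.

No — vertex e appears in no bag.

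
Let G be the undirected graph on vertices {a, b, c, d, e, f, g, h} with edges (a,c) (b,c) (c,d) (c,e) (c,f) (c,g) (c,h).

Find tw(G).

1

A width-1 tree decomposition is:
Bags: B1 = {a, c}  B2 = {b, c}  B3 = {c, e}  B4 = {c, h}  B5 = {c, g}  B6 = {c, d}  B7 = {c, f}
Tree: B1–B2, B1–B3, B2–B4, B4–B5, B3–B6, B4–B7
Each bag holds 2 vertices, so the decomposition has width 1, which upper-bounds the treewidth. Since G has at least one edge (e.g. c–a), it is not an edgeless graph, so tw(G) ≥ 1. Hence tw(G) = 1 exactly.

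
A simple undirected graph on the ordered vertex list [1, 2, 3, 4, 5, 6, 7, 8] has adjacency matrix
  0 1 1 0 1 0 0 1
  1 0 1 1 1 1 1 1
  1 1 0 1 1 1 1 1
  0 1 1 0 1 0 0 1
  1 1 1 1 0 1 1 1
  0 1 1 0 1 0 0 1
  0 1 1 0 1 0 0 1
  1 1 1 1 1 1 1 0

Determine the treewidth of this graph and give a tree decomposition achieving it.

Every bag has size at most 5, so the width is 5 − 1 = 4 and tw(G) ≤ 4. Conversely, {1, 2, 3, 5, 8} is a clique of size 5, and the vertices of any clique must share a bag in every tree decomposition; so some bag has ≥ 5 vertices and tw(G) ≥ 4. The upper and lower bounds meet at 4, so that is the treewidth.

Treewidth 4.
One such decomposition:
Bags: B1 = {2, 3, 5, 7, 8}  B2 = {2, 3, 5, 6, 8}  B3 = {1, 2, 3, 5, 8}  B4 = {2, 3, 4, 5, 8}
Tree: B1–B2, B1–B3, B3–B4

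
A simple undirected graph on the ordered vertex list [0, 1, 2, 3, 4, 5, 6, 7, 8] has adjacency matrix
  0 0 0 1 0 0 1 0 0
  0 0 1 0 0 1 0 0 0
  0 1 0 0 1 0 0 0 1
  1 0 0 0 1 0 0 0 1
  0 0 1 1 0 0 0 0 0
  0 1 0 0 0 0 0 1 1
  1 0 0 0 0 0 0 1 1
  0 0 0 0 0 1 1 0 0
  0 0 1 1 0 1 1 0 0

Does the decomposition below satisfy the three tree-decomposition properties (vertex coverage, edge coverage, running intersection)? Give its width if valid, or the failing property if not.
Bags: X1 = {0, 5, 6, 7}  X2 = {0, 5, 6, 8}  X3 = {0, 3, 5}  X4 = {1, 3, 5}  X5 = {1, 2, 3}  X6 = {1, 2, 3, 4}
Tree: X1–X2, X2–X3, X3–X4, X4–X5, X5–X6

A tree decomposition must satisfy three properties: every vertex lies in some bag; for every edge, both endpoints lie together in some bag; and for every vertex, the bags containing it form a connected subtree. Here edge (8,3) lies in no bag, so the decomposition is invalid.

No — edge (8,3) lies in no bag.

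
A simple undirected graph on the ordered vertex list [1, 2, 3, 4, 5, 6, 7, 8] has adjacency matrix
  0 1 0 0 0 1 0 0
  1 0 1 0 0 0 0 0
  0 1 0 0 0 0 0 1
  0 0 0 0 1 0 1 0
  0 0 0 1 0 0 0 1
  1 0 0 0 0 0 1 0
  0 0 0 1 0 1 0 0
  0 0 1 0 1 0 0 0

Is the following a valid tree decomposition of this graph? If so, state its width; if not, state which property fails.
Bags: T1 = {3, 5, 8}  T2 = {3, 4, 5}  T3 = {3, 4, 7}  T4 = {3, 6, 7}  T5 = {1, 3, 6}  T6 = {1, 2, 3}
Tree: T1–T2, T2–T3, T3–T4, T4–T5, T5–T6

Checking the three conditions: (i) the bags cover all of {1, 2, 3, 4, 5, 6, 7, 8}; (ii) for each edge, some bag contains both endpoints; (iii) the bags containing any fixed vertex form a subtree. All hold, so the decomposition is valid with width 3 − 1 = 2.

Yes; width 2.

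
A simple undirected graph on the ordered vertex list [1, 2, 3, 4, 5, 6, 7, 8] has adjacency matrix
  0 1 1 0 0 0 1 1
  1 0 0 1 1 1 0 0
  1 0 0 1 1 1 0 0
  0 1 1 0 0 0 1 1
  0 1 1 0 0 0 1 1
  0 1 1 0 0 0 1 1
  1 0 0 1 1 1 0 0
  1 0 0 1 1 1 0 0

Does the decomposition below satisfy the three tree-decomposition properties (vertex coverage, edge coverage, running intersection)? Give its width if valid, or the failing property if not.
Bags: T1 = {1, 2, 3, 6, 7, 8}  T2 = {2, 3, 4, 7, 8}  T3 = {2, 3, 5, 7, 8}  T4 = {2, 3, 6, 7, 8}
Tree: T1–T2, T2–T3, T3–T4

No — bags containing vertex 6 are not connected in the tree.

A tree decomposition must satisfy three properties: every vertex lies in some bag; for every edge, both endpoints lie together in some bag; and for every vertex, the bags containing it form a connected subtree. Here bags containing vertex 6 are not connected in the tree, so the decomposition is invalid.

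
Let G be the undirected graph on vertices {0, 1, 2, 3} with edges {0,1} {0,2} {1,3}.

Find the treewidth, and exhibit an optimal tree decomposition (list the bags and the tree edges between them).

Each bag holds 2 vertices, so the decomposition has width 1, which upper-bounds the treewidth. Since G has at least one edge (e.g. 2–0), it is not an edgeless graph, so tw(G) ≥ 1. Combining the bounds, tw(G) = 1.

Treewidth 1.
One optimal decomposition is:
Bags: B1 = {0, 2}  B2 = {0, 1}  B3 = {1, 3}
Tree: B1–B2, B2–B3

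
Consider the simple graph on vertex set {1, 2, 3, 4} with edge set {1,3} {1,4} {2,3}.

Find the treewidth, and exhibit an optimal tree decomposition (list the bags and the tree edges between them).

The largest bag has 2 vertices, giving width 1; this decomposition certifies tw(G) ≤ 1. Any graph with an edge has treewidth ≥ 1, and G has the edge 3–1. The upper and lower bounds meet at 1, so that is the treewidth.

Treewidth 1.
Bags: B1 = {1, 3}  B2 = {2, 3}  B3 = {1, 4}
Tree: B1–B2, B1–B3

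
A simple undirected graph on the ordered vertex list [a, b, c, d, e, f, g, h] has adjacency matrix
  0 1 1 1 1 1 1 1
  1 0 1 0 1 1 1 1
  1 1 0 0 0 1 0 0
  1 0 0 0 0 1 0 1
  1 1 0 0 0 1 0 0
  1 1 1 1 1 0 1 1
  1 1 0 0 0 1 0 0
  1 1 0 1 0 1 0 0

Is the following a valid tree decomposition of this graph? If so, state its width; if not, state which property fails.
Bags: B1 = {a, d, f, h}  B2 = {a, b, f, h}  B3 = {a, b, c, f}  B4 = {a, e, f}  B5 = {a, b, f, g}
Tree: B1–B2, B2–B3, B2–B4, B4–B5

No — edge (b,e) lies in no bag.

A tree decomposition must satisfy three properties: every vertex lies in some bag; for every edge, both endpoints lie together in some bag; and for every vertex, the bags containing it form a connected subtree. Here edge (b,e) lies in no bag, so the decomposition is invalid.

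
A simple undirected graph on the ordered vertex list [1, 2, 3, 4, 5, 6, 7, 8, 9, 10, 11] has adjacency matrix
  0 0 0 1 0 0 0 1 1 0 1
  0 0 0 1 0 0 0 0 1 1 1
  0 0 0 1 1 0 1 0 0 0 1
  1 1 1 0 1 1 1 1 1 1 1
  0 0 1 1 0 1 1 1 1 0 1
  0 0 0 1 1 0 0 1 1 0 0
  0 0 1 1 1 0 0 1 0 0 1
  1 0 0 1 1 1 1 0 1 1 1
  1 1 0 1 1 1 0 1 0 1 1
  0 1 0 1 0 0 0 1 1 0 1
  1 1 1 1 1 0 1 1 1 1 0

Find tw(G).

4

A width-4 tree decomposition is:
Bags: B1 = {4, 5, 8, 9, 11}  B2 = {1, 4, 8, 9, 11}  B3 = {4, 5, 6, 8, 9}  B4 = {4, 5, 7, 8, 11}  B5 = {4, 8, 9, 10, 11}  B6 = {3, 4, 5, 7, 11}  B7 = {2, 4, 9, 10, 11}
Tree: B1–B2, B1–B3, B1–B4, B2–B5, B4–B6, B5–B7
The largest bag has 5 vertices, giving width 4; this decomposition certifies tw(G) ≤ 4. For the lower bound, the 5 vertices {1, 4, 8, 9, 11} are pairwise adjacent, and any tree decomposition puts a clique entirely inside one bag — forcing width ≥ 4. Therefore the treewidth is 4.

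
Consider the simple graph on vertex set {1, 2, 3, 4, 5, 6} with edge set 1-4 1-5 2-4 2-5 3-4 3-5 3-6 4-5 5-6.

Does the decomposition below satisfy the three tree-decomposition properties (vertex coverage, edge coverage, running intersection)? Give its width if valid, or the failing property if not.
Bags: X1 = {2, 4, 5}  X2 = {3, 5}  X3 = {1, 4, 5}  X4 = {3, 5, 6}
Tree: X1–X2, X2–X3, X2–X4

No — edge (4,3) lies in no bag.

A tree decomposition must satisfy three properties: every vertex lies in some bag; for every edge, both endpoints lie together in some bag; and for every vertex, the bags containing it form a connected subtree. Here edge (4,3) lies in no bag, so the decomposition is invalid.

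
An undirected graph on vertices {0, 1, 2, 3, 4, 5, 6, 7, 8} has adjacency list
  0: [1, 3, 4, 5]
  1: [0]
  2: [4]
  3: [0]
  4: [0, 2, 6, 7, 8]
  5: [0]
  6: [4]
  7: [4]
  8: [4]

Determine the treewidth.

A width-1 tree decomposition is:
Bags: B1 = {0, 1}  B2 = {0, 4}  B3 = {0, 5}  B4 = {0, 3}  B5 = {4, 7}  B6 = {4, 8}  B7 = {4, 6}  B8 = {2, 4}
Tree: B1–B2, B1–B3, B2–B4, B2–B5, B5–B6, B2–B7, B6–B8
The largest bag has 2 vertices, giving width 1; this decomposition certifies tw(G) ≤ 1. Any graph with an edge has treewidth ≥ 1, and G has the edge 0–1. Hence tw(G) = 1 exactly.

1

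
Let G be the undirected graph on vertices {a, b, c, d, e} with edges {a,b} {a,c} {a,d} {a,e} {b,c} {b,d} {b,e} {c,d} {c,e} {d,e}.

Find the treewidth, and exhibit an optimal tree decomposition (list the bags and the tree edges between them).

A single bag containing all 5 vertices is trivially a valid decomposition of width 4. For the lower bound, the 5 vertices {a, b, c, d, e} are pairwise adjacent, and any tree decomposition puts a clique entirely inside one bag — forcing width ≥ 4. Therefore the treewidth is 4.

Treewidth 4.
One optimal decomposition is:
Bags: B1 = {a, b, c, d, e}
Tree: (single bag)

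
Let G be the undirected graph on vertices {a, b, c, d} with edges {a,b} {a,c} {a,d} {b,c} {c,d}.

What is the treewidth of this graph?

2

A width-2 tree decomposition is:
Bags: B1 = {a, b, c}  B2 = {a, c, d}
Tree: B1–B2
The largest bag has 3 vertices, giving width 2; this decomposition certifies tw(G) ≤ 2. On the other hand G contains the 3-clique {a, c, d}. A clique must lie in a single bag of any decomposition, so no decomposition can have width below 2. Combining the bounds, tw(G) = 2.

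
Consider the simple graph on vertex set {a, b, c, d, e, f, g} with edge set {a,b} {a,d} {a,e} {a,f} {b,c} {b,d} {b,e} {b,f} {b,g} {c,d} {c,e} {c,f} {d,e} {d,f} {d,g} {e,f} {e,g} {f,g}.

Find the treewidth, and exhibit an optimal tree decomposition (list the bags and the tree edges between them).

Each bag holds 5 vertices, so the decomposition has width 4, which upper-bounds the treewidth. Conversely, {b, d, e, f, g} is a clique of size 5, and the vertices of any clique must share a bag in every tree decomposition; so some bag has ≥ 5 vertices and tw(G) ≥ 4. Combining the bounds, tw(G) = 4.

Treewidth 4.
Bags: B1 = {b, c, d, e, f}  B2 = {b, d, e, f, g}  B3 = {a, b, d, e, f}
Tree: B1–B2, B1–B3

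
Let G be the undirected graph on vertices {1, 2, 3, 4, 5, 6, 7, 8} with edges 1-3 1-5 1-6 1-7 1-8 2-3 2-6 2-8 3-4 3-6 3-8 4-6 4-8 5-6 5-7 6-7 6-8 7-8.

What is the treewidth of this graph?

A width-3 tree decomposition is:
Bags: B1 = {2, 3, 6, 8}  B2 = {3, 4, 6, 8}  B3 = {1, 3, 6, 8}  B4 = {1, 6, 7, 8}  B5 = {1, 5, 6, 7}
Tree: B1–B2, B1–B3, B3–B4, B4–B5
Every bag has size at most 4, so the width is 4 − 1 = 3 and tw(G) ≤ 3. Conversely, {1, 3, 6, 8} is a clique of size 4, and the vertices of any clique must share a bag in every tree decomposition; so some bag has ≥ 4 vertices and tw(G) ≥ 3. The upper and lower bounds meet at 3, so that is the treewidth.

3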